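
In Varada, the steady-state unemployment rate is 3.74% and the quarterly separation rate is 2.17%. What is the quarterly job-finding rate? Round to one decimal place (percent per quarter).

Job-finding rate ≈ 55.9% per quarter.

From u* = s/(s+f): f = s·(1−u)/u.
f = 2.17 × (1 − 0.0374) / 0.0374 = 2.0888 / 0.0374 ≈ 55.9% per quarter.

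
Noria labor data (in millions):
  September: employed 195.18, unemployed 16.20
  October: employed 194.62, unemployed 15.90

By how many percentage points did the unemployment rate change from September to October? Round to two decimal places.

The unemployment rate changed by −0.11 percentage points.

September: labor force = 195.18 + 16.20 = 211.38; u = 16.20/211.38 = 7.66%.
October: labor force = 194.62 + 15.90 = 210.52; u = 15.90/210.52 = 7.55%.
Change = 7.55% − 7.66% = −0.11 pp.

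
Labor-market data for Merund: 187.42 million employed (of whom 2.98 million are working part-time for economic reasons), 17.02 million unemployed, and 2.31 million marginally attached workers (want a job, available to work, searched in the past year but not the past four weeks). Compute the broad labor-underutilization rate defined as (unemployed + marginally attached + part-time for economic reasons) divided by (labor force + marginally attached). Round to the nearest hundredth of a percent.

Broad underutilization rate ≈ 10.79%.

Labor force = 187.42 + 17.02 = 204.44 million.
Numerator = 17.02 + 2.31 + 2.98 = 22.31 million.
Denominator = 204.44 + 2.31 = 206.75 million.
Broad rate = 22.31 / 206.75 = 10.79%.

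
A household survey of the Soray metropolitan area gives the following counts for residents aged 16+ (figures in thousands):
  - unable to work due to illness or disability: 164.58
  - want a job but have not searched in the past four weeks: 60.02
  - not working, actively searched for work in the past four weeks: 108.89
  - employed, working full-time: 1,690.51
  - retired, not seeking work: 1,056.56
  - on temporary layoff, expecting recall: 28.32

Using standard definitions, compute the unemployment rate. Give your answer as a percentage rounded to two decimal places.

Employed = 1,690.51 thousand.
Unemployed = 108.89 + 28.32 = 137.21 thousand (jobless and actively searching, or on temporary layoff).
Labor force = 1,690.51 + 137.21 = 1,827.72 thousand.
Unemployment rate = 137.21 / 1,827.72 = 7.51%.

Unemployment rate ≈ 7.51%.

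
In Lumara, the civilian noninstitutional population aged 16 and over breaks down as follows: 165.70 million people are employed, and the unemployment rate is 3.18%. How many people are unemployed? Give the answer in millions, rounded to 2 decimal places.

About 5.44 million are unemployed.

Let U be the number unemployed. The labor force is E + U, and U/(E+U) = 0.0318.
So U = 0.0318 × 165.70 / (1 − 0.0318) = 5.2693 / 0.9682 ≈ 5.44 million.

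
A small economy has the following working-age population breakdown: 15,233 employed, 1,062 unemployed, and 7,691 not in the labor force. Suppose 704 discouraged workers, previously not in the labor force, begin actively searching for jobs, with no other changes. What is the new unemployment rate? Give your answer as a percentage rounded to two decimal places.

New unemployment rate ≈ 10.39%.

Initially, labor force = 15,233 + 1,062 = 16,295, so u = 1,062/16,295 = 6.52%.
After the change, unemployed and labor force both rise by 704 → E = 15,233, U = 1,766, labor force = 16,999.
New unemployment rate = 1,766 / 16,999 = 10.39%.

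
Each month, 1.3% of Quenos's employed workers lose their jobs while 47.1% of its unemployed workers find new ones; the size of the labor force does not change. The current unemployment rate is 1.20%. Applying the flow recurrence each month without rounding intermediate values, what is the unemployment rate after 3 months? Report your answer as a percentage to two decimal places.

Unemployment rate after three months ≈ 2.48%.

With a fixed labor force, u_{t+1} = u_t + s·(1−u_t) − f·u_t = u_t·(1−s−f) + s.
Here 1−s−f = 0.516 and s = 0.013.
u_1 = 0.012000 × 0.516 + 0.013 = 0.019192.
u_2 = 0.019192 × 0.516 + 0.013 = 0.022903.
u_3 = 0.022903 × 0.516 + 0.013 = 0.024818.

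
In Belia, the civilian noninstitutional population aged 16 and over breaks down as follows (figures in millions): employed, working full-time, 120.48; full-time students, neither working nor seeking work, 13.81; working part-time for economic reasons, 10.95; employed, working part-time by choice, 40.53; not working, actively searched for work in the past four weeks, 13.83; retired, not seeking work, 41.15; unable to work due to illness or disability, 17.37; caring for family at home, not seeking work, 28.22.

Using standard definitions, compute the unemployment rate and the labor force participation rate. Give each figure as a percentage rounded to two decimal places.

Unemployment rate ≈ 7.44%; labor force participation rate ≈ 64.88%.

Employed = 120.48 + 10.95 + 40.53 = 171.96 million (anyone who worked, including part-time for economic reasons, counts as employed).
Unemployed = 13.83 million.
Labor force = 171.96 + 13.83 = 185.79 million.
Not in labor force = 13.81 + 41.15 + 17.37 + 28.22 = 100.55 million (those not working and not actively searching are outside the labor force).
Civilian working-age population = 185.79 + 100.55 = 286.34 million.
Unemployment rate = 13.83 / 185.79 = 7.44%.
Labor force participation rate = 185.79 / 286.34 = 64.88%.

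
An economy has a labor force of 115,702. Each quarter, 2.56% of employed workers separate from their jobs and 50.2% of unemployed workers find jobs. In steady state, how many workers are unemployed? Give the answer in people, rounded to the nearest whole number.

Steady-state unemployment rate u* = s/(s+f) = 2.56/(2.56+50.2) = 0.048522.
Unemployed = u* × labor force = 0.048522 × 115,702 ≈ 5,614.

About 5,614 are unemployed in steady state.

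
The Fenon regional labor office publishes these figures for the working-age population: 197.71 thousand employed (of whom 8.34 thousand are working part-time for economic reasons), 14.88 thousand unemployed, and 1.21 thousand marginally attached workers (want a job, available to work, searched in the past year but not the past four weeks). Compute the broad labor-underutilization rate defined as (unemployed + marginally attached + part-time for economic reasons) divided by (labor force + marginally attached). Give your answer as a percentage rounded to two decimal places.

Labor force = 197.71 + 14.88 = 212.59 thousand.
Numerator = 14.88 + 1.21 + 8.34 = 24.43 thousand.
Denominator = 212.59 + 1.21 = 213.80 thousand.
Broad rate = 24.43 / 213.80 = 11.43%.

Broad underutilization rate ≈ 11.43%.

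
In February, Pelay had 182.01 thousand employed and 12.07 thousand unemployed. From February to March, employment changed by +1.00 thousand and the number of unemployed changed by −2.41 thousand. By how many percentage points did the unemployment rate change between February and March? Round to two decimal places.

The unemployment rate changed by −1.21 percentage points.

February: labor force = 182.01 + 12.07 = 194.08; u = 12.07/194.08 = 6.22%.
March: labor force = 183.01 + 9.66 = 192.67; u = 9.66/192.67 = 5.01%.
Change = 5.01% − 6.22% = −1.21 pp.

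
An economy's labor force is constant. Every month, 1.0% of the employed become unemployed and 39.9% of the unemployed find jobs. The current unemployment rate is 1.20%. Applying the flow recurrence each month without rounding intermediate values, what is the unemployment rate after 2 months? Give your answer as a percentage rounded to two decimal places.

With a fixed labor force, u_{t+1} = u_t + s·(1−u_t) − f·u_t = u_t·(1−s−f) + s.
Here 1−s−f = 0.591 and s = 0.010.
u_1 = 0.012000 × 0.591 + 0.010 = 0.017092.
u_2 = 0.017092 × 0.591 + 0.010 = 0.020101.

Unemployment rate after two months ≈ 2.01%.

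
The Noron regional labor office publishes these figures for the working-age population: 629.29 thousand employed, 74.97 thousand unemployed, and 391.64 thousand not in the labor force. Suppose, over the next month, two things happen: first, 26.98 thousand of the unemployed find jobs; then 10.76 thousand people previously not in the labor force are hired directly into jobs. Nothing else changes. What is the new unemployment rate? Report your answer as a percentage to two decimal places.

New unemployment rate ≈ 6.71%.

Initially, labor force = 629.29 + 74.97 = 704.26 thousand, so u = 74.97/704.26 = 10.65%.
After the first change, unemployed falls and employed rises by 26.98; labor force unchanged → E = 656.27, U = 47.99, labor force = 704.26 thousand.
After the second change, employed and labor force both rise by 10.76; unemployed unchanged → E = 667.03, U = 47.99, labor force = 715.02 thousand.
New unemployment rate = 47.99 / 715.02 = 6.71%.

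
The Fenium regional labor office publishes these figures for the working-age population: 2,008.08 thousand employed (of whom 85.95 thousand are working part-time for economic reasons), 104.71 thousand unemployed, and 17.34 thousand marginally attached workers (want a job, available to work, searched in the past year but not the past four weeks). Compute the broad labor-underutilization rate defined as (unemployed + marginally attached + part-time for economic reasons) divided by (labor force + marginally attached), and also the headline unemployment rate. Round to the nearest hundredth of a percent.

Broad underutilization rate ≈ 9.76%; headline unemployment rate ≈ 4.96%.

Labor force = 2,008.08 + 104.71 = 2,112.79 thousand.
Numerator = 104.71 + 17.34 + 85.95 = 208.00 thousand.
Denominator = 2,112.79 + 17.34 = 2,130.13 thousand.
Broad rate = 208.00 / 2,130.13 = 9.76%.
Headline unemployment rate = 104.71 / 2,112.79 = 4.96%.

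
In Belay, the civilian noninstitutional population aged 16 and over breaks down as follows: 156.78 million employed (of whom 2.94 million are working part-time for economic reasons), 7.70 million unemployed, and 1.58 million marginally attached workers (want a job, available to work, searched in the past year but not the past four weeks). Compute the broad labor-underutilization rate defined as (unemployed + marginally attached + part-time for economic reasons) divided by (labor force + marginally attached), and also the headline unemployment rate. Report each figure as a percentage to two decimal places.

Labor force = 156.78 + 7.70 = 164.48 million.
Numerator = 7.70 + 1.58 + 2.94 = 12.22 million.
Denominator = 164.48 + 1.58 = 166.06 million.
Broad rate = 12.22 / 166.06 = 7.36%.
Headline unemployment rate = 7.70 / 164.48 = 4.68%.

Broad underutilization rate ≈ 7.36%; headline unemployment rate ≈ 4.68%.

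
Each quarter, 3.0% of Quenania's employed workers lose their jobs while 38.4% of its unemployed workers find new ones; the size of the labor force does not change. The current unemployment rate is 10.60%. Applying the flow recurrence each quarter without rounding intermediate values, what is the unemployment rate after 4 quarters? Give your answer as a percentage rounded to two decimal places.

Unemployment rate after four quarters ≈ 7.64%.

With a fixed labor force, u_{t+1} = u_t + s·(1−u_t) − f·u_t = u_t·(1−s−f) + s.
Here 1−s−f = 0.586 and s = 0.030.
u_1 = 0.106000 × 0.586 + 0.030 = 0.092116.
u_2 = 0.092116 × 0.586 + 0.030 = 0.083980.
u_3 = 0.083980 × 0.586 + 0.030 = 0.079212.
u_4 = 0.079212 × 0.586 + 0.030 = 0.076418.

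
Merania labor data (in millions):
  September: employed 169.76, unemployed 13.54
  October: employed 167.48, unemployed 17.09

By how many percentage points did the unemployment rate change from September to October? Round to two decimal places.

The unemployment rate changed by +1.87 percentage points.

September: labor force = 169.76 + 13.54 = 183.30; u = 13.54/183.30 = 7.39%.
October: labor force = 167.48 + 17.09 = 184.57; u = 17.09/184.57 = 9.26%.
Change = 9.26% − 7.39% = +1.87 pp.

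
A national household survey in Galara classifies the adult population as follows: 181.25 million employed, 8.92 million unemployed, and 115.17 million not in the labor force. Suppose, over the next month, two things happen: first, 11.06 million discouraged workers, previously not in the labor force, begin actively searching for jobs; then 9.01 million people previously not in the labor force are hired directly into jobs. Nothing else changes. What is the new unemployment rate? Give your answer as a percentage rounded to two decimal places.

Initially, labor force = 181.25 + 8.92 = 190.17 million, so u = 8.92/190.17 = 4.69%.
After the first change, unemployed and labor force both rise by 11.06 → E = 181.25, U = 19.98, labor force = 201.23 million.
After the second change, employed and labor force both rise by 9.01; unemployed unchanged → E = 190.26, U = 19.98, labor force = 210.24 million.
New unemployment rate = 19.98 / 210.24 = 9.50%.

New unemployment rate ≈ 9.50%.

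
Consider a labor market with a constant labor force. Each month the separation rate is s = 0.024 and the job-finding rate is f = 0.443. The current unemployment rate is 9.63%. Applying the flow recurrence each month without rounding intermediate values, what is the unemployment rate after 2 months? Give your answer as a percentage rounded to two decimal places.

Unemployment rate after two months ≈ 6.41%.

With a fixed labor force, u_{t+1} = u_t + s·(1−u_t) − f·u_t = u_t·(1−s−f) + s.
Here 1−s−f = 0.533 and s = 0.024.
u_1 = 0.096300 × 0.533 + 0.024 = 0.075328.
u_2 = 0.075328 × 0.533 + 0.024 = 0.064150.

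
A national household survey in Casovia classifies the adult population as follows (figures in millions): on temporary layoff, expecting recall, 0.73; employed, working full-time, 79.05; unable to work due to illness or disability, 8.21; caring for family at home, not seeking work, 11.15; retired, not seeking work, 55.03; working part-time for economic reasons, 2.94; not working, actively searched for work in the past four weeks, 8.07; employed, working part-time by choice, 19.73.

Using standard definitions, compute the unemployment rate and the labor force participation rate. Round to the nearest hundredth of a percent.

Unemployment rate ≈ 7.96%; labor force participation rate ≈ 59.77%.

Employed = 79.05 + 2.94 + 19.73 = 101.72 million (anyone who worked, including part-time for economic reasons, counts as employed).
Unemployed = 0.73 + 8.07 = 8.80 million (jobless and actively searching, or on temporary layoff).
Labor force = 101.72 + 8.80 = 110.52 million.
Not in labor force = 8.21 + 11.15 + 55.03 = 74.39 million (those not working and not actively searching are outside the labor force).
Civilian working-age population = 110.52 + 74.39 = 184.91 million.
Unemployment rate = 8.80 / 110.52 = 7.96%.
Labor force participation rate = 110.52 / 184.91 = 59.77%.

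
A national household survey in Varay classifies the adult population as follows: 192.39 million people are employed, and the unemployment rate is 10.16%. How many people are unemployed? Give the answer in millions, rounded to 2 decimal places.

Let U be the number unemployed. The labor force is E + U, and U/(E+U) = 0.1016.
So U = 0.1016 × 192.39 / (1 − 0.1016) = 19.5468 / 0.8984 ≈ 21.76 million.

About 21.76 million are unemployed.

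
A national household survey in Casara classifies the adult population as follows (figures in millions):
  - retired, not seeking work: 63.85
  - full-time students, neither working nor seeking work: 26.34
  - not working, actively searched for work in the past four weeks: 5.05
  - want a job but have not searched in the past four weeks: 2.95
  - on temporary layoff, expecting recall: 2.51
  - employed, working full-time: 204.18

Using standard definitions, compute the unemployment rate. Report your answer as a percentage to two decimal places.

Unemployment rate ≈ 3.57%.

Employed = 204.18 million.
Unemployed = 5.05 + 2.51 = 7.56 million (jobless and actively searching, or on temporary layoff).
Labor force = 204.18 + 7.56 = 211.74 million.
Unemployment rate = 7.56 / 211.74 = 3.57%.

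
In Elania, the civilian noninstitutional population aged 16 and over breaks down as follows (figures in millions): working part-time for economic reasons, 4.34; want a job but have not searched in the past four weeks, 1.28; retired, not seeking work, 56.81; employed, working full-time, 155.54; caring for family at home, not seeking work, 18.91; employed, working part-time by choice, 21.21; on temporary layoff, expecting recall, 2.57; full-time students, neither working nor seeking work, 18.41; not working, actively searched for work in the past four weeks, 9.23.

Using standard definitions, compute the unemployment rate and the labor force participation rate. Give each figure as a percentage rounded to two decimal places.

Unemployment rate ≈ 6.12%; labor force participation rate ≈ 66.91%.

Employed = 4.34 + 155.54 + 21.21 = 181.09 million (anyone who worked, including part-time for economic reasons, counts as employed).
Unemployed = 2.57 + 9.23 = 11.80 million (jobless and actively searching, or on temporary layoff).
Labor force = 181.09 + 11.80 = 192.89 million.
Not in labor force = 1.28 + 56.81 + 18.91 + 18.41 = 95.41 million (those not working and not actively searching are outside the labor force — including those who want a job but have given up searching).
Civilian working-age population = 192.89 + 95.41 = 288.30 million.
Unemployment rate = 11.80 / 192.89 = 6.12%.
Labor force participation rate = 192.89 / 288.30 = 66.91%.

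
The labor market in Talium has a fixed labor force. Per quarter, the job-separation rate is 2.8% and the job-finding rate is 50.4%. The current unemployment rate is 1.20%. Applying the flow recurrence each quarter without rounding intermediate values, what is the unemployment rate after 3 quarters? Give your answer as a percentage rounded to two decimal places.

With a fixed labor force, u_{t+1} = u_t + s·(1−u_t) − f·u_t = u_t·(1−s−f) + s.
Here 1−s−f = 0.468 and s = 0.028.
u_1 = 0.012000 × 0.468 + 0.028 = 0.033616.
u_2 = 0.033616 × 0.468 + 0.028 = 0.043732.
u_3 = 0.043732 × 0.468 + 0.028 = 0.048467.

Unemployment rate after three quarters ≈ 4.85%.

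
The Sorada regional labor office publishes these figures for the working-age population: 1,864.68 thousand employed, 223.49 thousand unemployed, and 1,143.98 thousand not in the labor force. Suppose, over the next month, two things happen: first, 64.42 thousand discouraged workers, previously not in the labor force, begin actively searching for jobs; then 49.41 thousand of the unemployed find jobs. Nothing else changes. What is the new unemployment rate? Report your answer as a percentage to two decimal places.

Initially, labor force = 1,864.68 + 223.49 = 2,088.17 thousand, so u = 223.49/2,088.17 = 10.70%.
After the first change, unemployed and labor force both rise by 64.42 → E = 1,864.68, U = 287.91, labor force = 2,152.59 thousand.
After the second change, unemployed falls and employed rises by 49.41; labor force unchanged → E = 1,914.09, U = 238.50, labor force = 2,152.59 thousand.
New unemployment rate = 238.50 / 2,152.59 = 11.08%.

New unemployment rate ≈ 11.08%.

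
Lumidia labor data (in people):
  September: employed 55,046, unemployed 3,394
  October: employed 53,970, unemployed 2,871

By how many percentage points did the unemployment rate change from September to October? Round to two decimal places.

September: labor force = 55,046 + 3,394 = 58,440; u = 3,394/58,440 = 5.81%.
October: labor force = 53,970 + 2,871 = 56,841; u = 2,871/56,841 = 5.05%.
Change = 5.05% − 5.81% = −0.76 pp.

The unemployment rate changed by −0.76 percentage points.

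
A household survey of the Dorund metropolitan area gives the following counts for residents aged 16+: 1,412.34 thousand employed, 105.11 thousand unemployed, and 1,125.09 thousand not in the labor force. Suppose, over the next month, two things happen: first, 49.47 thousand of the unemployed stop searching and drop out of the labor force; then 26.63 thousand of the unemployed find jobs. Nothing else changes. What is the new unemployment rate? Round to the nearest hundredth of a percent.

New unemployment rate ≈ 1.98%.

Initially, labor force = 1,412.34 + 105.11 = 1,517.45 thousand, so u = 105.11/1,517.45 = 6.93%.
After the first change, unemployed and labor force both fall by 49.47 → E = 1,412.34, U = 55.64, labor force = 1,467.98 thousand.
After the second change, unemployed falls and employed rises by 26.63; labor force unchanged → E = 1,438.97, U = 29.01, labor force = 1,467.98 thousand.
New unemployment rate = 29.01 / 1,467.98 = 1.98%.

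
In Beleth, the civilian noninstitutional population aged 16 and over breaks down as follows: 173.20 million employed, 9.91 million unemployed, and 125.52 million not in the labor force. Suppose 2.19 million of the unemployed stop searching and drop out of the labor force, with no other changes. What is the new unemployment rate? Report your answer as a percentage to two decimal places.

Initially, labor force = 173.20 + 9.91 = 183.11 million, so u = 9.91/183.11 = 5.41%.
After the change, unemployed and labor force both fall by 2.19 → E = 173.20, U = 7.72, labor force = 180.92 million.
New unemployment rate = 7.72 / 180.92 = 4.27%.

New unemployment rate ≈ 4.27%.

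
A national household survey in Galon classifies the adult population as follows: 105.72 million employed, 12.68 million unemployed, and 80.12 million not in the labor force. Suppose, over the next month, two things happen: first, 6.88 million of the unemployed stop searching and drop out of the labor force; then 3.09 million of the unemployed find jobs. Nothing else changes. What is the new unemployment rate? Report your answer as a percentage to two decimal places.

New unemployment rate ≈ 2.43%.

Initially, labor force = 105.72 + 12.68 = 118.40 million, so u = 12.68/118.40 = 10.71%.
After the first change, unemployed and labor force both fall by 6.88 → E = 105.72, U = 5.80, labor force = 111.52 million.
After the second change, unemployed falls and employed rises by 3.09; labor force unchanged → E = 108.81, U = 2.71, labor force = 111.52 million.
New unemployment rate = 2.71 / 111.52 = 2.43%.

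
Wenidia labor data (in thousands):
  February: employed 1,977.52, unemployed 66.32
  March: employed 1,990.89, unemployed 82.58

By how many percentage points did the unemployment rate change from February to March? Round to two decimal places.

February: labor force = 1,977.52 + 66.32 = 2,043.84; u = 66.32/2,043.84 = 3.24%.
March: labor force = 1,990.89 + 82.58 = 2,073.47; u = 82.58/2,073.47 = 3.98%.
Change = 3.98% − 3.24% = +0.74 pp.

The unemployment rate changed by +0.74 percentage points.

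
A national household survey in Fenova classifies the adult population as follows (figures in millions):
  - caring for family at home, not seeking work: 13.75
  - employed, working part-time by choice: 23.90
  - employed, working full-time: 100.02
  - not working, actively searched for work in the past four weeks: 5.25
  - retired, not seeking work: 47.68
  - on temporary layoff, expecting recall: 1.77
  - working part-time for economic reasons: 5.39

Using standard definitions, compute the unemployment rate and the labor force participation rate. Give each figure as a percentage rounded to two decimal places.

Employed = 23.90 + 100.02 + 5.39 = 129.31 million (anyone who worked, including part-time for economic reasons, counts as employed).
Unemployed = 5.25 + 1.77 = 7.02 million (jobless and actively searching, or on temporary layoff).
Labor force = 129.31 + 7.02 = 136.33 million.
Not in labor force = 13.75 + 47.68 = 61.43 million (those not working and not actively searching are outside the labor force).
Civilian working-age population = 136.33 + 61.43 = 197.76 million.
Unemployment rate = 7.02 / 136.33 = 5.15%.
Labor force participation rate = 136.33 / 197.76 = 68.94%.

Unemployment rate ≈ 5.15%; labor force participation rate ≈ 68.94%.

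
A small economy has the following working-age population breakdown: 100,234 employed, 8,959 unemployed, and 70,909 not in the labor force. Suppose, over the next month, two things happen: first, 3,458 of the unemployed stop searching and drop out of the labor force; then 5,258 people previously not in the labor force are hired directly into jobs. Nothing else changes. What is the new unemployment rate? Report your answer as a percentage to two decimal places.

New unemployment rate ≈ 4.96%.

Initially, labor force = 100,234 + 8,959 = 109,193, so u = 8,959/109,193 = 8.20%.
After the first change, unemployed and labor force both fall by 3,458 → E = 100,234, U = 5,501, labor force = 105,735.
After the second change, employed and labor force both rise by 5,258; unemployed unchanged → E = 105,492, U = 5,501, labor force = 110,993.
New unemployment rate = 5,501 / 110,993 = 4.96%.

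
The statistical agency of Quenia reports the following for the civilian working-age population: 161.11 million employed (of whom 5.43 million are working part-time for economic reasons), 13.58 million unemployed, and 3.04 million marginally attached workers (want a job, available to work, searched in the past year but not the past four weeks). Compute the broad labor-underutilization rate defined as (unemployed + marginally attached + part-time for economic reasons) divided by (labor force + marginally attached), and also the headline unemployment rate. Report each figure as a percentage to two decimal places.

Broad underutilization rate ≈ 12.41%; headline unemployment rate ≈ 7.77%.

Labor force = 161.11 + 13.58 = 174.69 million.
Numerator = 13.58 + 3.04 + 5.43 = 22.05 million.
Denominator = 174.69 + 3.04 = 177.73 million.
Broad rate = 22.05 / 177.73 = 12.41%.
Headline unemployment rate = 13.58 / 174.69 = 7.77%.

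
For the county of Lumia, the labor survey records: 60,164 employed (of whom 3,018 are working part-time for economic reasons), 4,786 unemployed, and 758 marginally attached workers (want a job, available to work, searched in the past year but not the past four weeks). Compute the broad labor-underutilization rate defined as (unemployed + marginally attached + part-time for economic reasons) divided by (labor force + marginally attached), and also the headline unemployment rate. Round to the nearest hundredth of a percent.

Broad underutilization rate ≈ 13.03%; headline unemployment rate ≈ 7.37%.

Labor force = 60,164 + 4,786 = 64,950.
Numerator = 4,786 + 758 + 3,018 = 8,562.
Denominator = 64,950 + 758 = 65,708.
Broad rate = 8,562 / 65,708 = 13.03%.
Headline unemployment rate = 4,786 / 64,950 = 7.37%.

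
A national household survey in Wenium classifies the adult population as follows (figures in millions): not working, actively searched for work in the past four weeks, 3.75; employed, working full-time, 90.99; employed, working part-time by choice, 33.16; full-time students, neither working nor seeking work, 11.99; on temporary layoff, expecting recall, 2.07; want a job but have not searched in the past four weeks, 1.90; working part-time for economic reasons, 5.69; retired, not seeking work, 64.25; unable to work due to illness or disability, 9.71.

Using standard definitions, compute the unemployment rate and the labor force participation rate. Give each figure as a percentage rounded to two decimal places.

Unemployment rate ≈ 4.29%; labor force participation rate ≈ 60.70%.

Employed = 90.99 + 33.16 + 5.69 = 129.84 million (anyone who worked, including part-time for economic reasons, counts as employed).
Unemployed = 3.75 + 2.07 = 5.82 million (jobless and actively searching, or on temporary layoff).
Labor force = 129.84 + 5.82 = 135.66 million.
Not in labor force = 11.99 + 1.90 + 64.25 + 9.71 = 87.85 million (those not working and not actively searching are outside the labor force — including those who want a job but have given up searching).
Civilian working-age population = 135.66 + 87.85 = 223.51 million.
Unemployment rate = 5.82 / 135.66 = 4.29%.
Labor force participation rate = 135.66 / 223.51 = 60.70%.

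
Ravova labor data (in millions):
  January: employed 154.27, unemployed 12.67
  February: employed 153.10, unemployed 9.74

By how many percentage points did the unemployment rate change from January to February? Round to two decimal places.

January: labor force = 154.27 + 12.67 = 166.94; u = 12.67/166.94 = 7.59%.
February: labor force = 153.10 + 9.74 = 162.84; u = 9.74/162.84 = 5.98%.
Change = 5.98% − 7.59% = −1.61 pp.

The unemployment rate changed by −1.61 percentage points.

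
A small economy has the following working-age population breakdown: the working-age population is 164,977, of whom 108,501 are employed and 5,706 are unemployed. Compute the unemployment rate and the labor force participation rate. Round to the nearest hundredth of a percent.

Unemployment rate ≈ 5.00%; labor force participation rate ≈ 69.23%.

Labor force = employed + unemployed = 108,501 + 5,706 = 114,207.
Unemployment rate = 5,706 / 114,207 = 5.00%.
Labor force participation rate = 114,207 / 164,977 = 69.23%.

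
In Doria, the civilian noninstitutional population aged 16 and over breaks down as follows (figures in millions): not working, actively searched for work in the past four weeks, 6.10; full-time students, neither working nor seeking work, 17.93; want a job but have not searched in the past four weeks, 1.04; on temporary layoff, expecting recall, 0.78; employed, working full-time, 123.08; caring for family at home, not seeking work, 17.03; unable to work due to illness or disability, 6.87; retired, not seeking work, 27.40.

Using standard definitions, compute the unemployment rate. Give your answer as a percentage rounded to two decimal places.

Employed = 123.08 million.
Unemployed = 6.10 + 0.78 = 6.88 million (jobless and actively searching, or on temporary layoff).
Labor force = 123.08 + 6.88 = 129.96 million.
Unemployment rate = 6.88 / 129.96 = 5.29%.

Unemployment rate ≈ 5.29%.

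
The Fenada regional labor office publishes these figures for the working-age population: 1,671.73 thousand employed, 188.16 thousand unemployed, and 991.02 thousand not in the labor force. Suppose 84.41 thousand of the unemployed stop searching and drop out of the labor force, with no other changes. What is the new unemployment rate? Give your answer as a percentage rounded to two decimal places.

Initially, labor force = 1,671.73 + 188.16 = 1,859.89 thousand, so u = 188.16/1,859.89 = 10.12%.
After the change, unemployed and labor force both fall by 84.41 → E = 1,671.73, U = 103.75, labor force = 1,775.48 thousand.
New unemployment rate = 103.75 / 1,775.48 = 5.84%.

New unemployment rate ≈ 5.84%.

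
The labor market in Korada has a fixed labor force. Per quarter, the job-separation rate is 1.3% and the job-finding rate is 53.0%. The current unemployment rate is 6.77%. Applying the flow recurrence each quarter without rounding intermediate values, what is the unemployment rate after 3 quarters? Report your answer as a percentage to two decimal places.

With a fixed labor force, u_{t+1} = u_t + s·(1−u_t) − f·u_t = u_t·(1−s−f) + s.
Here 1−s−f = 0.457 and s = 0.013.
u_1 = 0.067700 × 0.457 + 0.013 = 0.043939.
u_2 = 0.043939 × 0.457 + 0.013 = 0.033080.
u_3 = 0.033080 × 0.457 + 0.013 = 0.028118.

Unemployment rate after three quarters ≈ 2.81%.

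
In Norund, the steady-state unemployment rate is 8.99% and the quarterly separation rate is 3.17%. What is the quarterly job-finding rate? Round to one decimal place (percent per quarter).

From u* = s/(s+f): f = s·(1−u)/u.
f = 3.17 × (1 − 0.0899) / 0.0899 = 2.8850 / 0.0899 ≈ 32.1% per quarter.

Job-finding rate ≈ 32.1% per quarter.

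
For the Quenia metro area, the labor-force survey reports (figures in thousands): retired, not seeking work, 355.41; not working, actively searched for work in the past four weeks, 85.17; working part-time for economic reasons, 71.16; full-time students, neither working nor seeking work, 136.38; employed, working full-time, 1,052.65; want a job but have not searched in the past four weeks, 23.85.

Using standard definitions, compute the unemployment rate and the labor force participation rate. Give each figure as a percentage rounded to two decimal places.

Unemployment rate ≈ 7.04%; labor force participation rate ≈ 70.10%.

Employed = 71.16 + 1,052.65 = 1,123.81 thousand (anyone who worked, including part-time for economic reasons, counts as employed).
Unemployed = 85.17 thousand.
Labor force = 1,123.81 + 85.17 = 1,208.98 thousand.
Not in labor force = 355.41 + 136.38 + 23.85 = 515.64 thousand (those not working and not actively searching are outside the labor force — including those who want a job but have given up searching).
Civilian working-age population = 1,208.98 + 515.64 = 1,724.62 thousand.
Unemployment rate = 85.17 / 1,208.98 = 7.04%.
Labor force participation rate = 1,208.98 / 1,724.62 = 70.10%.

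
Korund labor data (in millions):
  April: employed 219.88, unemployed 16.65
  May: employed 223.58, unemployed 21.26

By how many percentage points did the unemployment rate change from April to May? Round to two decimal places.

The unemployment rate changed by +1.64 percentage points.

April: labor force = 219.88 + 16.65 = 236.53; u = 16.65/236.53 = 7.04%.
May: labor force = 223.58 + 21.26 = 244.84; u = 21.26/244.84 = 8.68%.
Change = 8.68% − 7.04% = +1.64 pp.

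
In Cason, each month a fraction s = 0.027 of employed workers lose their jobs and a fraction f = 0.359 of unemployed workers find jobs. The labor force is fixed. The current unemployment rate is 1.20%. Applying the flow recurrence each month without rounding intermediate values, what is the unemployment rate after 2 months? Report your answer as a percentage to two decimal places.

With a fixed labor force, u_{t+1} = u_t + s·(1−u_t) − f·u_t = u_t·(1−s−f) + s.
Here 1−s−f = 0.614 and s = 0.027.
u_1 = 0.012000 × 0.614 + 0.027 = 0.034368.
u_2 = 0.034368 × 0.614 + 0.027 = 0.048102.

Unemployment rate after two months ≈ 4.81%.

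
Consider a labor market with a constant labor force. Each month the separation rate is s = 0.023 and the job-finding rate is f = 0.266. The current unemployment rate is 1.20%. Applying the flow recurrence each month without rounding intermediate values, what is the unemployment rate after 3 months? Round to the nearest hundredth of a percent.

Unemployment rate after three months ≈ 5.53%.

With a fixed labor force, u_{t+1} = u_t + s·(1−u_t) − f·u_t = u_t·(1−s−f) + s.
Here 1−s−f = 0.711 and s = 0.023.
u_1 = 0.012000 × 0.711 + 0.023 = 0.031532.
u_2 = 0.031532 × 0.711 + 0.023 = 0.045419.
u_3 = 0.045419 × 0.711 + 0.023 = 0.055293.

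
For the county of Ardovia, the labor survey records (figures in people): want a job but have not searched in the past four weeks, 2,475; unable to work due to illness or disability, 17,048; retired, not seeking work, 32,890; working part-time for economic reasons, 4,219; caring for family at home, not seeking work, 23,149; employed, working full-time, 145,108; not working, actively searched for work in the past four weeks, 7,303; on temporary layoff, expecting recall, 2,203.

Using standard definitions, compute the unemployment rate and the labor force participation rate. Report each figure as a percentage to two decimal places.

Employed = 4,219 + 145,108 = 149,327 (anyone who worked, including part-time for economic reasons, counts as employed).
Unemployed = 7,303 + 2,203 = 9,506 (jobless and actively searching, or on temporary layoff).
Labor force = 149,327 + 9,506 = 158,833.
Not in labor force = 2,475 + 17,048 + 32,890 + 23,149 = 75,562 (those not working and not actively searching are outside the labor force — including those who want a job but have given up searching).
Civilian working-age population = 158,833 + 75,562 = 234,395.
Unemployment rate = 9,506 / 158,833 = 5.98%.
Labor force participation rate = 158,833 / 234,395 = 67.76%.

Unemployment rate ≈ 5.98%; labor force participation rate ≈ 67.76%.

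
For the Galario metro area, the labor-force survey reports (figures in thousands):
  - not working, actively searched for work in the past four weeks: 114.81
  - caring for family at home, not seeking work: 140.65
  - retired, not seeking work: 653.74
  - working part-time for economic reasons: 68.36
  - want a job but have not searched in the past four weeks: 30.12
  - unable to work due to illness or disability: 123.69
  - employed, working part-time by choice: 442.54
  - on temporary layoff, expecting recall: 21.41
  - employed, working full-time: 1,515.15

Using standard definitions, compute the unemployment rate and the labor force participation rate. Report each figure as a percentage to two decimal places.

Employed = 68.36 + 442.54 + 1,515.15 = 2,026.05 thousand (anyone who worked, including part-time for economic reasons, counts as employed).
Unemployed = 114.81 + 21.41 = 136.22 thousand (jobless and actively searching, or on temporary layoff).
Labor force = 2,026.05 + 136.22 = 2,162.27 thousand.
Not in labor force = 140.65 + 653.74 + 30.12 + 123.69 = 948.20 thousand (those not working and not actively searching are outside the labor force — including those who want a job but have given up searching).
Civilian working-age population = 2,162.27 + 948.20 = 3,110.47 thousand.
Unemployment rate = 136.22 / 2,162.27 = 6.30%.
Labor force participation rate = 2,162.27 / 3,110.47 = 69.52%.

Unemployment rate ≈ 6.30%; labor force participation rate ≈ 69.52%.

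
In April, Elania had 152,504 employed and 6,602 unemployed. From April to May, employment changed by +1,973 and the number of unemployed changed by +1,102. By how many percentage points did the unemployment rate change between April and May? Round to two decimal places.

The unemployment rate changed by +0.60 percentage points.

April: labor force = 152,504 + 6,602 = 159,106; u = 6,602/159,106 = 4.15%.
May: labor force = 154,477 + 7,704 = 162,181; u = 7,704/162,181 = 4.75%.
Change = 4.75% − 4.15% = +0.60 pp.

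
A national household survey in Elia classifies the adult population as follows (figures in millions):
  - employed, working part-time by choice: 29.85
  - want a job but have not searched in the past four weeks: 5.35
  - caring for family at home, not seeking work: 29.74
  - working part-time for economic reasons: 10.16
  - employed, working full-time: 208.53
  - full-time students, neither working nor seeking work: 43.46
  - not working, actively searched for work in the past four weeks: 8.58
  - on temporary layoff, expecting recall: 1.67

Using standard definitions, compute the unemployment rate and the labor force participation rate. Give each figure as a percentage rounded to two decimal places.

Employed = 29.85 + 10.16 + 208.53 = 248.54 million (anyone who worked, including part-time for economic reasons, counts as employed).
Unemployed = 8.58 + 1.67 = 10.25 million (jobless and actively searching, or on temporary layoff).
Labor force = 248.54 + 10.25 = 258.79 million.
Not in labor force = 5.35 + 29.74 + 43.46 = 78.55 million (those not working and not actively searching are outside the labor force — including those who want a job but have given up searching).
Civilian working-age population = 258.79 + 78.55 = 337.34 million.
Unemployment rate = 10.25 / 258.79 = 3.96%.
Labor force participation rate = 258.79 / 337.34 = 76.71%.

Unemployment rate ≈ 3.96%; labor force participation rate ≈ 76.71%.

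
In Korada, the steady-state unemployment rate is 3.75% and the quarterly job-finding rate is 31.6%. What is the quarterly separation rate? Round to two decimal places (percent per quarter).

Separation rate ≈ 1.23% per quarter.

From u* = s/(s+f): s = u·f/(1−u).
s = 0.0375 × 31.6 / (1 − 0.0375) = 1.1850 / 0.9625 ≈ 1.23% per quarter.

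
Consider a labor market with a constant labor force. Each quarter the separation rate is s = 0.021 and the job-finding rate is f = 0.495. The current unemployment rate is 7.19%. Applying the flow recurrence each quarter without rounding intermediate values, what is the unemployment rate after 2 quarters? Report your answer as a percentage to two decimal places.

With a fixed labor force, u_{t+1} = u_t + s·(1−u_t) − f·u_t = u_t·(1−s−f) + s.
Here 1−s−f = 0.484 and s = 0.021.
u_1 = 0.071900 × 0.484 + 0.021 = 0.055800.
u_2 = 0.055800 × 0.484 + 0.021 = 0.048007.

Unemployment rate after two quarters ≈ 4.80%.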